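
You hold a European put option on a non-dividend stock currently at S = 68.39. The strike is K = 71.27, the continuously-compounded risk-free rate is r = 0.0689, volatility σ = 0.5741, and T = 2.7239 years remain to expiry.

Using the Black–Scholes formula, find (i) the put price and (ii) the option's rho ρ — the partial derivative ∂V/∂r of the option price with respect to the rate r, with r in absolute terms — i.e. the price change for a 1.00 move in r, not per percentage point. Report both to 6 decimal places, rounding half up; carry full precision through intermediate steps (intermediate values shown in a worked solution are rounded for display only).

σ√T = 0.5741·√2.7239 = 0.947509
d₁ = (ln(S/K) + (r+σ²/2)T) / (σ√T) = (ln(68.39/71.27) + (0.0689+0.5741²/2)·2.7239) / 0.947509 = (-0.041249 + 0.636563) / 0.947509 = 0.628294
d₂ = d₁ − σ√T = 0.628294 − 0.947509 = -0.319214
e^{−rT} = e^{−0.0689·2.7239} = 0.828883
N(−d₁) = 0.264906,  N(−d₂) = 0.625218
Put price V = K·e^{−rT}·N(−d₂) − S·N(−d₁) = 36.934421 − 18.116897 = 18.817524
ρ = −K·T·e^{−rT}·N(−d₂) = -100.605669

price = 18.817524
ρ = -100.605669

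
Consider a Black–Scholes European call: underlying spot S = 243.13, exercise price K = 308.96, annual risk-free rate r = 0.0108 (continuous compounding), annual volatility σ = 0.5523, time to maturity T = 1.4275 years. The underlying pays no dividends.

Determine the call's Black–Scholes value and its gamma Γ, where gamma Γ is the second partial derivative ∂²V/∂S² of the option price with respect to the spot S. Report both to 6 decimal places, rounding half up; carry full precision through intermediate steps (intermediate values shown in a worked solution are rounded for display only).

price = 44.090117
Γ = 0.002486

σ√T = 0.5523·√1.4275 = 0.659877
d₁ = (ln(S/K) + (r+σ²/2)T) / (σ√T) = (ln(243.13/308.96) + (0.0108+0.5523²/2)·1.4275) / 0.659877 = (-0.239616 + 0.233136) / 0.659877 = -0.009819
d₂ = d₁ − σ√T = -0.009819 − 0.659877 = -0.669697
e^{−rT} = e^{−0.0108·1.4275} = 0.984701
N(d₁) = 0.496083,  N(d₂) = 0.251526
Call price V = S·N(d₁) − K·e^{−rT}·N(d₂) = 120.612584 − 76.522467 = 44.090117
φ(d₁) = (1/√(2π))·e^{−d₁²/2} = 0.398923
Γ = φ(d₁) / (S·σ·√T) = 0.002486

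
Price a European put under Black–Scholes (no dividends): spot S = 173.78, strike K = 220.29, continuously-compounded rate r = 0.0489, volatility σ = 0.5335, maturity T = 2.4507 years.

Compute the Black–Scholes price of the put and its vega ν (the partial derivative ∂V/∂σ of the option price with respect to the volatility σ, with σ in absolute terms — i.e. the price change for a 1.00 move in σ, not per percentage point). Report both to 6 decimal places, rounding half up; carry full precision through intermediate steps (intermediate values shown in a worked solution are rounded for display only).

σ√T = 0.5335·√2.4507 = 0.835179
d₁ = (ln(S/K) + (r+σ²/2)T) / (σ√T) = (ln(173.78/220.29) + (0.0489+0.5335²/2)·2.4507) / 0.835179 = (-0.237155 + 0.468601) / 0.835179 = 0.277122
d₂ = d₁ − σ√T = 0.277122 − 0.835179 = -0.558057
e^{−rT} = e^{−0.0489·2.4507} = 0.887063
N(−d₁) = 0.390843,  N(−d₂) = 0.711597
Put price V = K·e^{−rT}·N(−d₂) − S·N(−d₁) = 139.054014 − 67.920739 = 71.133275
φ(d₁) = (1/√(2π))·e^{−d₁²/2} = 0.383914
ν = S·φ(d₁)·√T = 104.442864

price = 71.133275
ν = 104.442864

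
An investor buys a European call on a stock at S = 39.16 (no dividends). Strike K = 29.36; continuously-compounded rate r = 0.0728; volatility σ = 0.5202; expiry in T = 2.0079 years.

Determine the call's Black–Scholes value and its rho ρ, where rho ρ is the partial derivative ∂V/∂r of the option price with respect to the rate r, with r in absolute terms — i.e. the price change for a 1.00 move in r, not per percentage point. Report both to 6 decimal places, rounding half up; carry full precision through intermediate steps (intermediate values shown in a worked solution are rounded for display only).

price = 17.639897
ρ = 29.911545

σ√T = 0.5202·√2.0079 = 0.737125
d₁ = (ln(S/K) + (r+σ²/2)T) / (σ√T) = (ln(39.16/29.36) + (0.0728+0.5202²/2)·2.0079) / 0.737125 = (0.288023 + 0.417852) / 0.737125 = 0.957605
d₂ = d₁ − σ√T = 0.957605 − 0.737125 = 0.220479
e^{−rT} = e^{−0.0728·2.0079} = 0.864006
N(d₁) = 0.830869,  N(d₂) = 0.587251
Call price V = S·N(d₁) − K·e^{−rT}·N(d₂) = 32.536826 − 14.896930 = 17.639897
ρ = K·T·e^{−rT}·N(d₂) = 29.911545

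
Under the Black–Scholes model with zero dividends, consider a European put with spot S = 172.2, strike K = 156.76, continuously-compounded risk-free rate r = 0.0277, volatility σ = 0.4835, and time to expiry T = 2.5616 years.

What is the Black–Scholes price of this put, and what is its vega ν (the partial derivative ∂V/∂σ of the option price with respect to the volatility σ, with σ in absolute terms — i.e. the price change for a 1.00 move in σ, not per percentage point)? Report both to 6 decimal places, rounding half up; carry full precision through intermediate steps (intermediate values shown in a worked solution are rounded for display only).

price = 35.861067
ν = 91.838201

σ√T = 0.4835·√2.5616 = 0.773842
d₁ = (ln(S/K) + (r+σ²/2)T) / (σ√T) = (ln(172.2/156.76) + (0.0277+0.4835²/2)·2.5616) / 0.773842 = (0.093941 + 0.370372) / 0.773842 = 0.600010
d₂ = d₁ − σ√T = 0.600010 − 0.773842 = -0.173832
e^{−rT} = e^{−0.0277·2.5616} = 0.931503
N(−d₁) = 0.274250,  N(−d₂) = 0.569001
Put price V = K·e^{−rT}·N(−d₂) − S·N(−d₁) = 83.086905 − 47.225837 = 35.861067
φ(d₁) = (1/√(2π))·e^{−d₁²/2} = 0.333223
ν = S·φ(d₁)·√T = 91.838201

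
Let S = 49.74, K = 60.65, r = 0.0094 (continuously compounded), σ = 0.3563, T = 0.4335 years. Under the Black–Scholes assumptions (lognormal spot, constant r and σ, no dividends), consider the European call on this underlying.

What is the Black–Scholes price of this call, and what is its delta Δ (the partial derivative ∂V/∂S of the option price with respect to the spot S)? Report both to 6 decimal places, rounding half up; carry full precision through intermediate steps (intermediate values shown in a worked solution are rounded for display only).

σ√T = 0.3563·√0.4335 = 0.234590
d₁ = (ln(S/K) + (r+σ²/2)T) / (σ√T) = (ln(49.74/60.65) + (0.0094+0.3563²/2)·0.4335) / 0.234590 = (-0.198310 + 0.031591) / 0.234590 = -0.710681
d₂ = d₁ − σ√T = -0.710681 − 0.234590 = -0.945271
e^{−rT} = e^{−0.0094·0.4335} = 0.995933
N(d₁) = 0.238641,  N(d₂) = 0.172260
Call price V = S·N(d₁) − K·e^{−rT}·N(d₂) = 11.870004 − 10.405095 = 1.464910
Δ = N(d₁) = 0.238641

price = 1.464910
Δ = 0.238641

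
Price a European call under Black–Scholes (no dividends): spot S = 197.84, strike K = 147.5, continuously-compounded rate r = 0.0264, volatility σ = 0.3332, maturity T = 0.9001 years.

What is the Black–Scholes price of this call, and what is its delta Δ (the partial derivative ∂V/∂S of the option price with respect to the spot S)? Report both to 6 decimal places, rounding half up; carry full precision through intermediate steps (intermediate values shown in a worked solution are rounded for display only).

price = 58.180774
Δ = 0.877401

σ√T = 0.3332·√0.9001 = 0.316119
d₁ = (ln(S/K) + (r+σ²/2)T) / (σ√T) = (ln(197.84/147.5) + (0.0264+0.3332²/2)·0.9001) / 0.316119 = (0.293630 + 0.073728) / 0.316119 = 1.162090
d₂ = d₁ − σ√T = 1.162090 − 0.316119 = 0.845972
e^{−rT} = e^{−0.0264·0.9001} = 0.976517
N(d₁) = 0.877401,  N(d₂) = 0.801216
Call price V = S·N(d₁) − K·e^{−rT}·N(d₂) = 173.584938 − 115.404163 = 58.180774
Δ = N(d₁) = 0.877401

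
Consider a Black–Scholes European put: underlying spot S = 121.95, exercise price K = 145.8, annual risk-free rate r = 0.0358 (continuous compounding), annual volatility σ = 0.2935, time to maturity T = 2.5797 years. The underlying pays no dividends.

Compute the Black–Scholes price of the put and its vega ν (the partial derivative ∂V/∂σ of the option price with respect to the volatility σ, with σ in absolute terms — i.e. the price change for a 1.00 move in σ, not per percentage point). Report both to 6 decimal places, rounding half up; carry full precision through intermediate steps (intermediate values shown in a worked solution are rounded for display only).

price = 29.630346
ν = 78.032151

σ√T = 0.2935·√2.5797 = 0.471403
d₁ = (ln(S/K) + (r+σ²/2)T) / (σ√T) = (ln(121.95/145.8) + (0.0358+0.2935²/2)·2.5797) / 0.471403 = (-0.178625 + 0.203464) / 0.471403 = 0.052692
d₂ = d₁ − σ√T = 0.052692 − 0.471403 = -0.418711
e^{−rT} = e^{−0.0358·2.5797} = 0.911783
N(−d₁) = 0.478989,  N(−d₂) = 0.662286
Put price V = K·e^{−rT}·N(−d₂) − S·N(−d₁) = 88.043017 − 58.412671 = 29.630346
φ(d₁) = (1/√(2π))·e^{−d₁²/2} = 0.398389
ν = S·φ(d₁)·√T = 78.032151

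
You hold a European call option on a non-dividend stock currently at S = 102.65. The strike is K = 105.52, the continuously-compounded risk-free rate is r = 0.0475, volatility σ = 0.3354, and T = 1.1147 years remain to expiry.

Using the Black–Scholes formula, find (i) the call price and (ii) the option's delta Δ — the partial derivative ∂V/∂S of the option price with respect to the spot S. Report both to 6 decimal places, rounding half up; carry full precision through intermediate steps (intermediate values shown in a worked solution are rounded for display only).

price = 15.567363
Δ = 0.598207

σ√T = 0.3354·√1.1147 = 0.354113
d₁ = (ln(S/K) + (r+σ²/2)T) / (σ√T) = (ln(102.65/105.52) + (0.0475+0.3354²/2)·1.1147) / 0.354113 = (-0.027575 + 0.115646) / 0.354113 = 0.248708
d₂ = d₁ − σ√T = 0.248708 − 0.354113 = -0.105405
e^{−rT} = e^{−0.0475·1.1147} = 0.948429
N(d₁) = 0.598207,  N(d₂) = 0.458027
Call price V = S·N(d₁) − K·e^{−rT}·N(d₂) = 61.405934 − 45.838571 = 15.567363
Δ = N(d₁) = 0.598207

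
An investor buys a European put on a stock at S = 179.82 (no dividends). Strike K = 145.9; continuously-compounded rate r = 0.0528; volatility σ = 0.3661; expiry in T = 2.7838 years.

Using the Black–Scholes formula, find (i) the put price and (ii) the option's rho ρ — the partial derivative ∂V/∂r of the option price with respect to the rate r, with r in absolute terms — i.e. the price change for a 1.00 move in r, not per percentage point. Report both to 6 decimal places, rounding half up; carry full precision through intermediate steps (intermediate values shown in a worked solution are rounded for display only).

σ√T = 0.3661·√2.7838 = 0.610828
d₁ = (ln(S/K) + (r+σ²/2)T) / (σ√T) = (ln(179.82/145.9) + (0.0528+0.3661²/2)·2.7838) / 0.610828 = (0.209035 + 0.333540) / 0.610828 = 0.888262
d₂ = d₁ − σ√T = 0.888262 − 0.610828 = 0.277434
e^{−rT} = e^{−0.0528·2.7838} = 0.863307
N(−d₁) = 0.187200,  N(−d₂) = 0.390724
Put price V = K·e^{−rT}·N(−d₂) − S·N(−d₁) = 49.214175 − 33.662310 = 15.551865
ρ = −K·T·e^{−rT}·N(−d₂) = -137.002421

price = 15.551865
ρ = -137.002421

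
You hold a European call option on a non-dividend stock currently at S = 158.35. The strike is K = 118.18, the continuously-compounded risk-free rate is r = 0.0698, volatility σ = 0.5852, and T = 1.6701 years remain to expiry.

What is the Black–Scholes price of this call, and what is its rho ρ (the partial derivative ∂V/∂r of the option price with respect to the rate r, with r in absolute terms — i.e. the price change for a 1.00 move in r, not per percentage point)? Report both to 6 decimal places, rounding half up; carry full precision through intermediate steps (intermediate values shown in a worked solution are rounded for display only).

σ√T = 0.5852·√1.6701 = 0.756268
d₁ = (ln(S/K) + (r+σ²/2)T) / (σ√T) = (ln(158.35/118.18) + (0.0698+0.5852²/2)·1.6701) / 0.756268 = (0.292599 + 0.402543) / 0.756268 = 0.919175
d₂ = d₁ − σ√T = 0.919175 − 0.756268 = 0.162907
e^{−rT} = e^{−0.0698·1.6701} = 0.889965
N(d₁) = 0.820998,  N(d₂) = 0.564704
Call price V = S·N(d₁) − K·e^{−rT}·N(d₂) = 130.005025 − 59.393379 = 70.611646
ρ = K·T·e^{−rT}·N(d₂) = 99.192883

price = 70.611646
ρ = 99.192883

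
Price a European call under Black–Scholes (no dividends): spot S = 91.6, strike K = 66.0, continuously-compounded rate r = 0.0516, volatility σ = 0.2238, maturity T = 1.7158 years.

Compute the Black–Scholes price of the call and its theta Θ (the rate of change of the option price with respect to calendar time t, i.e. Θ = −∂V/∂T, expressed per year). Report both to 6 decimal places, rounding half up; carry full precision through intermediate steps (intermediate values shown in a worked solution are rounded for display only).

σ√T = 0.2238·√1.7158 = 0.293152
d₁ = (ln(S/K) + (r+σ²/2)T) / (σ√T) = (ln(91.6/66.0) + (0.0516+0.2238²/2)·1.7158) / 0.293152 = (0.327777 + 0.131504) / 0.293152 = 1.566697
d₂ = d₁ − σ√T = 1.566697 − 0.293152 = 1.273545
e^{−rT} = e^{−0.0516·1.7158} = 0.915271
N(d₁) = 0.941407,  N(d₂) = 0.898588
Call price V = S·N(d₁) − K·e^{−rT}·N(d₂) = 86.232903 − 54.281766 = 31.951137
φ(d₁) = (1/√(2π))·e^{−d₁²/2} = 0.116927
Θ = −S·φ(d₁)·σ/(2√T) − r·K·e^{−rT}·N(d₂) = −0.914968 − 2.800939 = -3.715907

price = 31.951137
Θ = -3.715907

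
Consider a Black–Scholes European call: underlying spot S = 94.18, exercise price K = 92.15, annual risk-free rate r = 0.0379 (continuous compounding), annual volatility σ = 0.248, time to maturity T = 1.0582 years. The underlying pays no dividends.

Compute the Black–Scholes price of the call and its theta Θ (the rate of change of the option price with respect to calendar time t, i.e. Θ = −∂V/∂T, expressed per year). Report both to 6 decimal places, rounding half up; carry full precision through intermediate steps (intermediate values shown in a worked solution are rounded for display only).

price = 12.368777
Θ = -6.060395

σ√T = 0.248·√1.0582 = 0.255115
d₁ = (ln(S/K) + (r+σ²/2)T) / (σ√T) = (ln(94.18/92.15) + (0.0379+0.248²/2)·1.0582) / 0.255115 = (0.021790 + 0.072648) / 0.255115 = 0.370177
d₂ = d₁ − σ√T = 0.370177 − 0.255115 = 0.115063
e^{−rT} = e^{−0.0379·1.0582} = 0.960688
N(d₁) = 0.644375,  N(d₂) = 0.545802
Call price V = S·N(d₁) − K·e^{−rT}·N(d₂) = 60.687222 − 48.318445 = 12.368777
φ(d₁) = (1/√(2π))·e^{−d₁²/2} = 0.372524
Θ = −S·φ(d₁)·σ/(2√T) − r·K·e^{−rT}·N(d₂) = −4.229126 − 1.831269 = -6.060395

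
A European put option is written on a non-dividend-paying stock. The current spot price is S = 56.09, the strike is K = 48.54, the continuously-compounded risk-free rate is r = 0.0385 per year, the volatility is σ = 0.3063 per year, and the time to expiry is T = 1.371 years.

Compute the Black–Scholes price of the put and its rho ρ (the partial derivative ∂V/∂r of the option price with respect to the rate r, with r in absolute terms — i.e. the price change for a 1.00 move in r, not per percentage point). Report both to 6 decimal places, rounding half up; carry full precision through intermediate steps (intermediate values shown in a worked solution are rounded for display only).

price = 3.302475
ρ = -22.431319

σ√T = 0.3063·√1.371 = 0.358646
d₁ = (ln(S/K) + (r+σ²/2)T) / (σ√T) = (ln(56.09/48.54) + (0.0385+0.3063²/2)·1.371) / 0.358646 = (0.144569 + 0.117097) / 0.358646 = 0.729595
d₂ = d₁ − σ√T = 0.729595 − 0.358646 = 0.370949
e^{−rT} = e^{−0.0385·1.371} = 0.948585
N(−d₁) = 0.232819,  N(−d₂) = 0.355338
Put price V = K·e^{−rT}·N(−d₂) − S·N(−d₁) = 16.361283 − 13.058808 = 3.302475
ρ = −K·T·e^{−rT}·N(−d₂) = -22.431319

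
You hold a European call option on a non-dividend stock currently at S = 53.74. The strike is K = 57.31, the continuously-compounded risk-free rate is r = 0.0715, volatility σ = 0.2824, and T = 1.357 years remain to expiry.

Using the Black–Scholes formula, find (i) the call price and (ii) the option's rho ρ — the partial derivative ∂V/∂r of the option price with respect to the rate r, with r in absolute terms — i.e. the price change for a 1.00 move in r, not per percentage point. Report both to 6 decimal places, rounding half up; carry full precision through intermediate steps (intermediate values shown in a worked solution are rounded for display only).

price = 7.806625
ρ = 33.458718

σ√T = 0.2824·√1.357 = 0.328969
d₁ = (ln(S/K) + (r+σ²/2)T) / (σ√T) = (ln(53.74/57.31) + (0.0715+0.2824²/2)·1.357) / 0.328969 = (-0.064318 + 0.151136) / 0.328969 = 0.263910
d₂ = d₁ − σ√T = 0.263910 − 0.328969 = -0.065059
e^{−rT} = e^{−0.0715·1.357} = 0.907533
N(d₁) = 0.604075,  N(d₂) = 0.474064
Call price V = S·N(d₁) − K·e^{−rT}·N(d₂) = 32.463013 − 24.656388 = 7.806625
ρ = K·T·e^{−rT}·N(d₂) = 33.458718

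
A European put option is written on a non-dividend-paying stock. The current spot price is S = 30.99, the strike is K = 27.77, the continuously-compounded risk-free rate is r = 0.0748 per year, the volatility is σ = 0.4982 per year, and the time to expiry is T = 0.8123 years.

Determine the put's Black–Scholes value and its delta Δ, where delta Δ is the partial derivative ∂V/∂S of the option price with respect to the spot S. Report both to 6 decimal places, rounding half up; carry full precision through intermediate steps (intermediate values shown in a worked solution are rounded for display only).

price = 2.999275
Δ = -0.272870

σ√T = 0.4982·√0.8123 = 0.449016
d₁ = (ln(S/K) + (r+σ²/2)T) / (σ√T) = (ln(30.99/27.77) + (0.0748+0.4982²/2)·0.8123) / 0.449016 = (0.109708 + 0.161568) / 0.449016 = 0.604157
d₂ = d₁ − σ√T = 0.604157 − 0.449016 = 0.155140
e^{−rT} = e^{−0.0748·0.8123} = 0.941049
N(−d₁) = 0.272870,  N(−d₂) = 0.438355
Put price V = K·e^{−rT}·N(−d₂) − S·N(−d₁) = 11.455509 − 8.456234 = 2.999275
Δ = −N(−d₁) = -0.272870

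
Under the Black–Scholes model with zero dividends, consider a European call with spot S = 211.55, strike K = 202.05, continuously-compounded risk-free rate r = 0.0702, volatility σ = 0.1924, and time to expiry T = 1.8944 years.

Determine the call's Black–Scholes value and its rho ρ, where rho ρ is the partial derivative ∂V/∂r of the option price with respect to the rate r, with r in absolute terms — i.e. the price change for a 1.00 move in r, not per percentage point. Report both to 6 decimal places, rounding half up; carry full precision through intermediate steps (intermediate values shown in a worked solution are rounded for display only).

σ√T = 0.1924·√1.8944 = 0.264814
d₁ = (ln(S/K) + (r+σ²/2)T) / (σ√T) = (ln(211.55/202.05) + (0.0702+0.1924²/2)·1.8944) / 0.264814 = (0.045946 + 0.168050) / 0.264814 = 0.808100
d₂ = d₁ − σ√T = 0.808100 − 0.264814 = 0.543286
e^{−rT} = e^{−0.0702·1.8944} = 0.875477
N(d₁) = 0.790484,  N(d₂) = 0.706534
Call price V = S·N(d₁) − K·e^{−rT}·N(d₂) = 167.226808 − 124.978776 = 42.248032
ρ = K·T·e^{−rT}·N(d₂) = 236.759793

price = 42.248032
ρ = 236.759793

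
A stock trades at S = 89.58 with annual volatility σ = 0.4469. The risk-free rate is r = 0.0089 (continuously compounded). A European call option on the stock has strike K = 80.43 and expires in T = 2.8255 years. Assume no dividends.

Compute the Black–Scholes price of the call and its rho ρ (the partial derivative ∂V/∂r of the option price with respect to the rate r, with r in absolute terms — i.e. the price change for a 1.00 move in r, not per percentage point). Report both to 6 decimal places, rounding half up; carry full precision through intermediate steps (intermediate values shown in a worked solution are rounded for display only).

σ√T = 0.4469·√2.8255 = 0.751204
d₁ = (ln(S/K) + (r+σ²/2)T) / (σ√T) = (ln(89.58/80.43) + (0.0089+0.4469²/2)·2.8255) / 0.751204 = (0.107745 + 0.307301) / 0.751204 = 0.552507
d₂ = d₁ − σ√T = 0.552507 − 0.751204 = -0.198697
e^{−rT} = e^{−0.0089·2.8255} = 0.975167
N(d₁) = 0.709700,  N(d₂) = 0.421250
Call price V = S·N(d₁) − K·e^{−rT}·N(d₂) = 63.574883 − 33.039742 = 30.535141
ρ = K·T·e^{−rT}·N(d₂) = 93.353791

price = 30.535141
ρ = 93.353791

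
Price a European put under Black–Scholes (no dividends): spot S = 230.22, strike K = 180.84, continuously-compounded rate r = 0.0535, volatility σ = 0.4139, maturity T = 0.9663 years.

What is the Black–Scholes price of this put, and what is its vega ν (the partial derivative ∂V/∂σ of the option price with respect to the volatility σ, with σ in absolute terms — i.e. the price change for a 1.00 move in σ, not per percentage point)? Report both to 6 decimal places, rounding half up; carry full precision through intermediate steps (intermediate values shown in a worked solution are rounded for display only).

price = 11.033265
ν = 58.920675

σ√T = 0.4139·√0.9663 = 0.406866
d₁ = (ln(S/K) + (r+σ²/2)T) / (σ√T) = (ln(230.22/180.84) + (0.0535+0.4139²/2)·0.9663) / 0.406866 = (0.241423 + 0.134467) / 0.406866 = 0.923866
d₂ = d₁ − σ√T = 0.923866 − 0.406866 = 0.517000
e^{−rT} = e^{−0.0535·0.9663} = 0.949617
N(−d₁) = 0.177778,  N(−d₂) = 0.302578
Put price V = K·e^{−rT}·N(−d₂) − S·N(−d₁) = 51.961317 − 40.928052 = 11.033265
φ(d₁) = (1/√(2π))·e^{−d₁²/2} = 0.260357
ν = S·φ(d₁)·√T = 58.920675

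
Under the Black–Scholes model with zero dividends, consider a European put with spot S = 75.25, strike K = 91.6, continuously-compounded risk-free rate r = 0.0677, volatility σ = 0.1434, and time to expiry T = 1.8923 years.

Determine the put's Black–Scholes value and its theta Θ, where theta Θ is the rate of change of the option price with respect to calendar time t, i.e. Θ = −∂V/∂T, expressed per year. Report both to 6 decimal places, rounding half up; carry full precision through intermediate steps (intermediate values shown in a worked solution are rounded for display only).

price = 9.153976
Θ = 2.150039

σ√T = 0.1434·√1.8923 = 0.197262
d₁ = (ln(S/K) + (r+σ²/2)T) / (σ√T) = (ln(75.25/91.6) + (0.0677+0.1434²/2)·1.8923) / 0.197262 = (-0.196615 + 0.147565) / 0.197262 = -0.248656
d₂ = d₁ − σ√T = -0.248656 − 0.197262 = -0.445918
e^{−rT} = e^{−0.0677·1.8923} = 0.879758
N(−d₁) = 0.598187,  N(−d₂) = 0.672172
Put price V = K·e^{−rT}·N(−d₂) − S·N(−d₁) = 54.167512 − 45.013536 = 9.153976
φ(d₁) = (1/√(2π))·e^{−d₁²/2} = 0.386798
Θ = −S·φ(d₁)·σ/(2√T) + r·K·e^{−rT}·N(−d₂) = −1.517101 + 3.667141 = 2.150039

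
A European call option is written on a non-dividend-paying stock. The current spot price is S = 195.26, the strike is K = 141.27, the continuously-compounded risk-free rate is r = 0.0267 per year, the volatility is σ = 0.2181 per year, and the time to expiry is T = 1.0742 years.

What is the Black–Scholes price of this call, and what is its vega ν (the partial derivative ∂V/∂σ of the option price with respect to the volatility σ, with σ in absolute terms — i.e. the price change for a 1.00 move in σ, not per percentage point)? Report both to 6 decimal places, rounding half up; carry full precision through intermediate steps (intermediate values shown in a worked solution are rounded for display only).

σ√T = 0.2181·√1.0742 = 0.226047
d₁ = (ln(S/K) + (r+σ²/2)T) / (σ√T) = (ln(195.26/141.27) + (0.0267+0.2181²/2)·1.0742) / 0.226047 = (0.323659 + 0.054230) / 0.226047 = 1.671728
d₂ = d₁ − σ√T = 1.671728 − 0.226047 = 1.445682
e^{−rT} = e^{−0.0267·1.0742} = 0.971726
N(d₁) = 0.952711,  N(d₂) = 0.925867
Call price V = S·N(d₁) − K·e^{−rT}·N(d₂) = 186.026361 − 127.099070 = 58.927291
φ(d₁) = (1/√(2π))·e^{−d₁²/2} = 0.098640
ν = S·φ(d₁)·√T = 19.962262

price = 58.927291
ν = 19.962262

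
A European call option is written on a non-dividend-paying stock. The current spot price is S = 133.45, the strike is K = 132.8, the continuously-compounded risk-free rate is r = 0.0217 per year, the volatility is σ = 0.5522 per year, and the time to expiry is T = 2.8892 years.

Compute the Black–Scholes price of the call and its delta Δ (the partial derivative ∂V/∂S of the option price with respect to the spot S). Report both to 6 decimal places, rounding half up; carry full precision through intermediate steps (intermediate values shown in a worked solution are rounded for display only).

σ√T = 0.5522·√2.8892 = 0.938610
d₁ = (ln(S/K) + (r+σ²/2)T) / (σ√T) = (ln(133.45/132.8) + (0.0217+0.5522²/2)·2.8892) / 0.938610 = (0.004883 + 0.503190) / 0.938610 = 0.541303
d₂ = d₁ − σ√T = 0.541303 − 0.938610 = -0.397307
e^{−rT} = e^{−0.0217·2.8892} = 0.939229
N(d₁) = 0.705851,  N(d₂) = 0.345571
Call price V = S·N(d₁) − K·e^{−rT}·N(d₂) = 94.195778 − 43.102903 = 51.092876
Δ = N(d₁) = 0.705851

price = 51.092876
Δ = 0.705851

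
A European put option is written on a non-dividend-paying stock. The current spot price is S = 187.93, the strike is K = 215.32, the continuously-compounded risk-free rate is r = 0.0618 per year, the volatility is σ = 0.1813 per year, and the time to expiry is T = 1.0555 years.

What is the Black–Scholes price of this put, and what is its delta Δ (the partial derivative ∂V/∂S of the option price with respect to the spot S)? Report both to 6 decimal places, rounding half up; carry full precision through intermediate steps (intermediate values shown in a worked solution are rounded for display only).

σ√T = 0.1813·√1.0555 = 0.186263
d₁ = (ln(S/K) + (r+σ²/2)T) / (σ√T) = (ln(187.93/215.32) + (0.0618+0.1813²/2)·1.0555) / 0.186263 = (-0.136056 + 0.082577) / 0.186263 = -0.287115
d₂ = d₁ − σ√T = -0.287115 − 0.186263 = -0.473378
e^{−rT} = e^{−0.0618·1.0555} = 0.936852
N(−d₁) = 0.612988,  N(−d₂) = 0.682028
Put price V = K·e^{−rT}·N(−d₂) − S·N(−d₁) = 137.580751 − 115.198779 = 22.381972
Δ = −N(−d₁) = -0.612988

price = 22.381972
Δ = -0.612988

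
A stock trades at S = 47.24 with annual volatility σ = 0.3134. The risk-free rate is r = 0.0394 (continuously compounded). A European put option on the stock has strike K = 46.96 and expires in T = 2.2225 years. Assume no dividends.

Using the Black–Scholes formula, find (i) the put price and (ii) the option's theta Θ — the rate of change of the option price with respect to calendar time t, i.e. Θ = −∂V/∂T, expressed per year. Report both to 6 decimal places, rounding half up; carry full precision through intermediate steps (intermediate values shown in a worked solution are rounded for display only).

price = 6.390937
Θ = -0.932899

σ√T = 0.3134·√2.2225 = 0.467218
d₁ = (ln(S/K) + (r+σ²/2)T) / (σ√T) = (ln(47.24/46.96) + (0.0394+0.3134²/2)·2.2225) / 0.467218 = (0.005945 + 0.196713) / 0.467218 = 0.433754
d₂ = d₁ − σ√T = 0.433754 − 0.467218 = -0.033464
e^{−rT} = e^{−0.0394·2.2225} = 0.916158
N(−d₁) = 0.332234,  N(−d₂) = 0.513348
Put price V = K·e^{−rT}·N(−d₂) − S·N(−d₁) = 22.085651 − 15.694713 = 6.390937
φ(d₁) = (1/√(2π))·e^{−d₁²/2} = 0.363124
Θ = −S·φ(d₁)·σ/(2√T) + r·K·e^{−rT}·N(−d₂) = −1.803074 + 0.870175 = -0.932899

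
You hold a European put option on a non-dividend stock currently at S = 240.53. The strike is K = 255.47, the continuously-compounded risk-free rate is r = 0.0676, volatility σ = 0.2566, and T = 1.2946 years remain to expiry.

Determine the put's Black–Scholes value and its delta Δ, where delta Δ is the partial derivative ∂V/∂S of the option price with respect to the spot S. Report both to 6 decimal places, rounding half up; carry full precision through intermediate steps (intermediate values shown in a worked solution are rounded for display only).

σ√T = 0.2566·√1.2946 = 0.291961
d₁ = (ln(S/K) + (r+σ²/2)T) / (σ√T) = (ln(240.53/255.47) + (0.0676+0.2566²/2)·1.2946) / 0.291961 = (-0.060260 + 0.130135) / 0.291961 = 0.239331
d₂ = d₁ − σ√T = 0.239331 − 0.291961 = -0.052629
e^{−rT} = e^{−0.0676·1.2946} = 0.916205
N(−d₁) = 0.405424,  N(−d₂) = 0.520986
Put price V = K·e^{−rT}·N(−d₂) − S·N(−d₁) = 121.943613 − 97.516722 = 24.426891
Δ = −N(−d₁) = -0.405424

price = 24.426891
Δ = -0.405424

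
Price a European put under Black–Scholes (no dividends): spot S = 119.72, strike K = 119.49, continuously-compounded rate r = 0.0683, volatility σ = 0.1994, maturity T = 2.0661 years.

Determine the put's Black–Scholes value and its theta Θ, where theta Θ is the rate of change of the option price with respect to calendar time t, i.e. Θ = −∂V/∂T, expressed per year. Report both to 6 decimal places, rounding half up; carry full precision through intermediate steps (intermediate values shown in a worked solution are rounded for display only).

σ√T = 0.1994·√2.0661 = 0.286616
d₁ = (ln(S/K) + (r+σ²/2)T) / (σ√T) = (ln(119.72/119.49) + (0.0683+0.1994²/2)·2.0661) / 0.286616 = (0.001923 + 0.182189) / 0.286616 = 0.642364
d₂ = d₁ − σ√T = 0.642364 − 0.286616 = 0.355748
e^{−rT} = e^{−0.0683·2.0661} = 0.868390
N(−d₁) = 0.260318,  N(−d₂) = 0.361015
Put price V = K·e^{−rT}·N(−d₂) − S·N(−d₁) = 37.460282 − 31.165309 = 6.294972
φ(d₁) = (1/√(2π))·e^{−d₁²/2} = 0.324570
Θ = −S·φ(d₁)·σ/(2√T) + r·K·e^{−rT}·N(−d₂) = −2.695221 + 2.558537 = -0.136684

price = 6.294972
Θ = -0.136684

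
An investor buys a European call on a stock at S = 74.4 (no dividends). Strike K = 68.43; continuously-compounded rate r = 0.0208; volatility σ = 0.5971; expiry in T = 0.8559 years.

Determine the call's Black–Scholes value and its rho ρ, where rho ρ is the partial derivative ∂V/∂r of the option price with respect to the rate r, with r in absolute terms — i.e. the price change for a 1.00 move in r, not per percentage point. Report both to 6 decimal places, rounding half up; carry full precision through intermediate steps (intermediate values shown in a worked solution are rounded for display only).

price = 19.250147
ρ = 26.646416

σ√T = 0.5971·√0.8559 = 0.552406
d₁ = (ln(S/K) + (r+σ²/2)T) / (σ√T) = (ln(74.4/68.43) + (0.0208+0.5971²/2)·0.8559) / 0.552406 = (0.083645 + 0.170379) / 0.552406 = 0.459849
d₂ = d₁ − σ√T = 0.459849 − 0.552406 = -0.092557
e^{−rT} = e^{−0.0208·0.8559} = 0.982355
N(d₁) = 0.677188,  N(d₂) = 0.463128
Call price V = S·N(d₁) − K·e^{−rT}·N(d₂) = 50.382775 − 31.132627 = 19.250147
ρ = K·T·e^{−rT}·N(d₂) = 26.646416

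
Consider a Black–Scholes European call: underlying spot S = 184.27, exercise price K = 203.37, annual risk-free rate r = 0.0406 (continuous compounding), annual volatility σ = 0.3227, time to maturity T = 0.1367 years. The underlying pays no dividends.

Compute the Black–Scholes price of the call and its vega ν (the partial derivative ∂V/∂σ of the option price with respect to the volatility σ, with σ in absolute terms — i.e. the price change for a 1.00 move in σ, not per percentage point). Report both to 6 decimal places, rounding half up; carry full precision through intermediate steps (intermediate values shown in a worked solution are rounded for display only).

σ√T = 0.3227·√0.1367 = 0.119312
d₁ = (ln(S/K) + (r+σ²/2)T) / (σ√T) = (ln(184.27/203.37) + (0.0406+0.3227²/2)·0.1367) / 0.119312 = (-0.098625 + 0.012668) / 0.119312 = -0.720442
d₂ = d₁ − σ√T = -0.720442 − 0.119312 = -0.839754
e^{−rT} = e^{−0.0406·0.1367} = 0.994465
N(d₁) = 0.235626,  N(d₂) = 0.200523
Call price V = S·N(d₁) − K·e^{−rT}·N(d₂) = 43.418866 − 40.554685 = 2.864181
φ(d₁) = (1/√(2π))·e^{−d₁²/2} = 0.307753
ν = S·φ(d₁)·√T = 20.967250

price = 2.864181
ν = 20.967250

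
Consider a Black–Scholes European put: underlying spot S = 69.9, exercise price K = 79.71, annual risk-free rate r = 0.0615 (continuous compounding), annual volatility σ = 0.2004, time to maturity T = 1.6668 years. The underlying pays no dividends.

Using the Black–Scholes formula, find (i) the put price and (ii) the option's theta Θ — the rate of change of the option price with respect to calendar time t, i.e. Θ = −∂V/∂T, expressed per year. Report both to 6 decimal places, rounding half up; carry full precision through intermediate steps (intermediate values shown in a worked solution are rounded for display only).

σ√T = 0.2004·√1.6668 = 0.258726
d₁ = (ln(S/K) + (r+σ²/2)T) / (σ√T) = (ln(69.9/79.71) + (0.0615+0.2004²/2)·1.6668) / 0.258726 = (-0.131329 + 0.135978) / 0.258726 = 0.017966
d₂ = d₁ − σ√T = 0.017966 − 0.258726 = -0.240760
e^{−rT} = e^{−0.0615·1.6668} = 0.902571
N(−d₁) = 0.492833,  N(−d₂) = 0.595129
Put price V = K·e^{−rT}·N(−d₂) − S·N(−d₁) = 42.815929 − 34.449024 = 8.366905
φ(d₁) = (1/√(2π))·e^{−d₁²/2} = 0.398878
Θ = −S·φ(d₁)·σ/(2√T) + r·K·e^{−rT}·N(−d₂) = −2.163930 + 2.633180 = 0.469250

price = 8.366905
Θ = 0.469250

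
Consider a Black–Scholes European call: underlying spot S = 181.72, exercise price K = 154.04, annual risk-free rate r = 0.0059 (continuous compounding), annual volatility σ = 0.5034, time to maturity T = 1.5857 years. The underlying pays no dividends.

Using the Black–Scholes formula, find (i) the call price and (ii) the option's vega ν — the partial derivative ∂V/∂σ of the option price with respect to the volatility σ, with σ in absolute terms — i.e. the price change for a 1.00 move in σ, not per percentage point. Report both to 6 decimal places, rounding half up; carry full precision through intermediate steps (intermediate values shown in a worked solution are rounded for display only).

σ√T = 0.5034·√1.5857 = 0.633904
d₁ = (ln(S/K) + (r+σ²/2)T) / (σ√T) = (ln(181.72/154.04) + (0.0059+0.5034²/2)·1.5857) / 0.633904 = (0.165255 + 0.210273) / 0.633904 = 0.592404
d₂ = d₁ − σ√T = 0.592404 − 0.633904 = -0.041500
e^{−rT} = e^{−0.0059·1.5857} = 0.990688
N(d₁) = 0.723210,  N(d₂) = 0.483449
Call price V = S·N(d₁) − K·e^{−rT}·N(d₂) = 131.421737 − 73.776964 = 57.644773
φ(d₁) = (1/√(2π))·e^{−d₁²/2} = 0.334737
ν = S·φ(d₁)·√T = 76.597926

price = 57.644773
ν = 76.597926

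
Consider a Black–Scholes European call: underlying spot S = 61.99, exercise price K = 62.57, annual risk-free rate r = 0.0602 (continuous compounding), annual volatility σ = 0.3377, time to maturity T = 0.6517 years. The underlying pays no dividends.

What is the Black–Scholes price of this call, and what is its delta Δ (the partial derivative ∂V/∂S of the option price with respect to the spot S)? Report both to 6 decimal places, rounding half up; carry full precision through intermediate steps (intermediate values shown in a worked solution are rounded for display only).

price = 7.575300
Δ = 0.597181

σ√T = 0.3377·√0.6517 = 0.272618
d₁ = (ln(S/K) + (r+σ²/2)T) / (σ√T) = (ln(61.99/62.57) + (0.0602+0.3377²/2)·0.6517) / 0.272618 = (-0.009313 + 0.076393) / 0.272618 = 0.246058
d₂ = d₁ − σ√T = 0.246058 − 0.272618 = -0.026560
e^{−rT} = e^{−0.0602·0.6517} = 0.961527
N(d₁) = 0.597181,  N(d₂) = 0.489405
Call price V = S·N(d₁) − K·e^{−rT}·N(d₂) = 37.019266 − 29.443966 = 7.575300
Δ = N(d₁) = 0.597181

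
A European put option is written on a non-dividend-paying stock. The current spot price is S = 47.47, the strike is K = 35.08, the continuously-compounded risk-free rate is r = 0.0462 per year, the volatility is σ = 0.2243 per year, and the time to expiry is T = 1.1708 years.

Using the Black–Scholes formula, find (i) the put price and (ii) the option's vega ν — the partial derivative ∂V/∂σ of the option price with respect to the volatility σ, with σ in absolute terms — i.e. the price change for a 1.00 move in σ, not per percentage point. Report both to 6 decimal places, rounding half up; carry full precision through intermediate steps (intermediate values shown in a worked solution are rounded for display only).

price = 0.301398
ν = 5.784574

σ√T = 0.2243·√1.1708 = 0.242700
d₁ = (ln(S/K) + (r+σ²/2)T) / (σ√T) = (ln(47.47/35.08) + (0.0462+0.2243²/2)·1.1708) / 0.242700 = (0.302467 + 0.083543) / 0.242700 = 1.590477
d₂ = d₁ − σ√T = 1.590477 − 0.242700 = 1.347776
e^{−rT} = e^{−0.0462·1.1708} = 0.947346
N(−d₁) = 0.055864,  N(−d₂) = 0.088865
Put price V = K·e^{−rT}·N(−d₂) − S·N(−d₁) = 2.953247 − 2.651849 = 0.301398
φ(d₁) = (1/√(2π))·e^{−d₁²/2} = 0.112619
ν = S·φ(d₁)·√T = 5.784574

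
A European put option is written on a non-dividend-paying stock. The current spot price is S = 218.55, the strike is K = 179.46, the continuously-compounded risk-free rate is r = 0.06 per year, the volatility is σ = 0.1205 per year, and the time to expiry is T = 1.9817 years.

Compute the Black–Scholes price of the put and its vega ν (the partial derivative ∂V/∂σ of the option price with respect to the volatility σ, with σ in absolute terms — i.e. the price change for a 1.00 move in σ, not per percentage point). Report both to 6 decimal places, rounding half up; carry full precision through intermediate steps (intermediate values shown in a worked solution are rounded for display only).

σ√T = 0.1205·√1.9817 = 0.169631
d₁ = (ln(S/K) + (r+σ²/2)T) / (σ√T) = (ln(218.55/179.46) + (0.06+0.1205²/2)·1.9817) / 0.169631 = (0.197062 + 0.133289) / 0.169631 = 1.947470
d₂ = d₁ − σ√T = 1.947470 − 0.169631 = 1.777839
e^{−rT} = e^{−0.06·1.9817} = 0.887895
N(−d₁) = 0.025739,  N(−d₂) = 0.037715
Put price V = K·e^{−rT}·N(−d₂) − S·N(−d₁) = 6.009597 − 5.625304 = 0.384293
φ(d₁) = (1/√(2π))·e^{−d₁²/2} = 0.059889
ν = S·φ(d₁)·√T = 18.425475

price = 0.384293
ν = 18.425475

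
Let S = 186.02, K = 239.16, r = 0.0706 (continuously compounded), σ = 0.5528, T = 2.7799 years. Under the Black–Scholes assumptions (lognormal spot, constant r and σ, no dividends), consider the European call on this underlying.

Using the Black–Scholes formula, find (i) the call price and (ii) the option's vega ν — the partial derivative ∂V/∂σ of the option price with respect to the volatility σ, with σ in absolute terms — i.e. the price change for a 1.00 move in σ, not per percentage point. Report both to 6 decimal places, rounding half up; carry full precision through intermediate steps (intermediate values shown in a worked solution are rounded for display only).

σ√T = 0.5528·√2.7799 = 0.921685
d₁ = (ln(S/K) + (r+σ²/2)T) / (σ√T) = (ln(186.02/239.16) + (0.0706+0.5528²/2)·2.7799) / 0.921685 = (-0.251279 + 0.621013) / 0.921685 = 0.401150
d₂ = d₁ − σ√T = 0.401150 − 0.921685 = -0.520535
e^{−rT} = e^{−0.0706·2.7799} = 0.821798
N(d₁) = 0.655845,  N(d₂) = 0.301345
Call price V = S·N(d₁) − K·e^{−rT}·N(d₂) = 122.000326 − 59.226763 = 62.773564
φ(d₁) = (1/√(2π))·e^{−d₁²/2} = 0.368101
ν = S·φ(d₁)·√T = 114.167014

price = 62.773564
ν = 114.167014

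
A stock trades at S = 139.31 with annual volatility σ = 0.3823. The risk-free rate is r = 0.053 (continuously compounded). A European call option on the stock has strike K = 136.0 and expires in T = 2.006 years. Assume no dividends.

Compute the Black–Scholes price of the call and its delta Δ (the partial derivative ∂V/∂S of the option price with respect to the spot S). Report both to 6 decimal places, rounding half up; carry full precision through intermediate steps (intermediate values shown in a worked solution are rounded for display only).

σ√T = 0.3823·√2.006 = 0.541464
d₁ = (ln(S/K) + (r+σ²/2)T) / (σ√T) = (ln(139.31/136.0) + (0.053+0.3823²/2)·2.006) / 0.541464 = (0.024047 + 0.252910) / 0.541464 = 0.511496
d₂ = d₁ − σ√T = 0.511496 − 0.541464 = -0.029969
e^{−rT} = e^{−0.053·2.006} = 0.899139
N(d₁) = 0.695498,  N(d₂) = 0.488046
Call price V = S·N(d₁) − K·e^{−rT}·N(d₂) = 96.889818 − 59.679662 = 37.210156
Δ = N(d₁) = 0.695498

price = 37.210156
Δ = 0.695498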